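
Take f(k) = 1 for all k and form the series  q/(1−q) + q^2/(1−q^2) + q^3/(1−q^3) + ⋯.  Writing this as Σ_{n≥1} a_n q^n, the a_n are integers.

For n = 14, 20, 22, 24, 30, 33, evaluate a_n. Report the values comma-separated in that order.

d|14:{14,7,2,1}  Σf=1+1+1+1=4
d|20:{1,2,4,5,10,20}  Σf=1+1+1+1+1+1=6
d|22:{1,2,11,22}  Σf=1+1+1+1=4
q^24  k|24↦f(k): 1:1 2:1 3:1 4:1 6:1 8:1 12:1 24:1  a_24=8
[q^30] f(30)=1,f(15)=1,f(10)=1,f(6)=1,f(5)=1,f(3)=1,f(2)=1,f(1)=1 ⇒ 8
d|33:{33,11,3,1}  Σf=1+1+1+1=4

4, 6, 4, 8, 8, 4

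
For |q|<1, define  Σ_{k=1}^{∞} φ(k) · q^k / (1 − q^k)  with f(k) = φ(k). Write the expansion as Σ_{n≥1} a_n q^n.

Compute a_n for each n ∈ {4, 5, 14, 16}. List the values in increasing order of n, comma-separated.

[q^4] φ(1)=1,φ(2)=1,φ(4)=2 ⇒ 4
q^5  k|5↦φ(k): 5:4 1:1  a_5=5
n=14: 1·14 2·7 7·2 14·1  φ→[1+1+6+6]=14
n=16: 16·1 8·2 4·4 2·8 1·16  φ→[8+4+2+1+1]=16

4, 5, 14, 16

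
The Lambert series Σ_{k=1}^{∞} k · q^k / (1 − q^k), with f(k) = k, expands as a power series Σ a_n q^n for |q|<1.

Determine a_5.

[q^5] f(1)=1,f(5)=5 ⇒ 6

a_5 = 6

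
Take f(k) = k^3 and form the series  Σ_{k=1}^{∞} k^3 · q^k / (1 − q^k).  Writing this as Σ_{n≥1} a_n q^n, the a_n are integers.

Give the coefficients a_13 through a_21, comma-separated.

2198, 3096, 3528, 4681, 4914, 6813, 6860, 9198, 9632

[q^13] f(13)=2197,f(1)=1 ⇒ 2198
q^14  k|14↦f(k): 1:1 2:8 7:343 14:2744  a_14=3096
n=15: 1·15 3·5 5·3 15·1  f→[1+27+125+3375]=3528
q^16  k|16↦f(k): 1:1 2:8 4:64 8:512 16:4096  a_16=4681
[q^17] f(1)=1,f(17)=4913 ⇒ 4914
d|18:{18,9,6,3,2,1}  Σf=5832+729+216+27+8+1=6813
d|19:{19,1}  Σf=6859+1=6860
[q^20] f(1)=1,f(2)=8,f(4)=64,f(5)=125,f(10)=1000,f(20)=8000 ⇒ 9198
[q^21] f(1)=1,f(3)=27,f(7)=343,f(21)=9261 ⇒ 9632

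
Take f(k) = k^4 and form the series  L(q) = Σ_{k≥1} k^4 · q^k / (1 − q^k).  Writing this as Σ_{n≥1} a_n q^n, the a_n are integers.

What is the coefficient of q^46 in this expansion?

a_46 = 4757314

n=46: 46·1 23·2 2·23 1·46  f→[4477456+279841+16+1]=4757314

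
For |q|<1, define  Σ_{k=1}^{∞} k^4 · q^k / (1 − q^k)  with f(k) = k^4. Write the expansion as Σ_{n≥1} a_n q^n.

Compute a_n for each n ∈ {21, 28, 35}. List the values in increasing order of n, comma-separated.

n=21: 21·1 7·3 3·7 1·21  f→[194481+2401+81+1]=196964
d|28:{1,2,4,7,14,28}  Σf=1+16+256+2401+38416+614656=655746
d|35:{1,5,7,35}  Σf=1+625+2401+1500625=1503652

196964, 655746, 1503652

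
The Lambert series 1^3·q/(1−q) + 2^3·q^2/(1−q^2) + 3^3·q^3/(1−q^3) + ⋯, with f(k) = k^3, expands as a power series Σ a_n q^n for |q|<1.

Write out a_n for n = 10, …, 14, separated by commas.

q^10  k|10↦f(k): 1:1 2:8 5:125 10:1000  a_10=1134
d|11:{11,1}  Σf=1331+1=1332
[q^12] f(12)=1728,f(6)=216,f(4)=64,f(3)=27,f(2)=8,f(1)=1 ⇒ 2044
[q^13] f(1)=1,f(13)=2197 ⇒ 2198
d|14:{1,2,7,14}  Σf=1+8+343+2744=3096

1134, 1332, 2044, 2198, 3096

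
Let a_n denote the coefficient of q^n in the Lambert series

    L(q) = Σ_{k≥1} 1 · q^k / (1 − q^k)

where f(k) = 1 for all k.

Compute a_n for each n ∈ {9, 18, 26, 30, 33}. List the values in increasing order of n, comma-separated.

n=9: 1·9 3·3 9·1  f→[1+1+1]=3
[q^18] f(18)=1,f(9)=1,f(6)=1,f(3)=1,f(2)=1,f(1)=1 ⇒ 6
q^26  k|26↦f(k): 1:1 2:1 13:1 26:1  a_26=4
n=30: 1·30 2·15 3·10 5·6 6·5 10·3 15·2 30·1  f→[1+1+1+1+1+1+1+1]=8
d|33:{33,11,3,1}  Σf=1+1+1+1=4

3, 6, 4, 8, 4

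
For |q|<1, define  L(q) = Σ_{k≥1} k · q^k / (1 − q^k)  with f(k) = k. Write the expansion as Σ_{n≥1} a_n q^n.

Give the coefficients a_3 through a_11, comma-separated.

4, 7, 6, 12, 8, 15, 13, 18, 12

d|3:{3,1}  Σf=3+1=4
n=4: 4·1 2·2 1·4  f→[4+2+1]=7
n=5: 1·5 5·1  f→[1+5]=6
n=6: 1·6 2·3 3·2 6·1  f→[1+2+3+6]=12
d|7:{1,7}  Σf=1+7=8
[q^8] f(1)=1,f(2)=2,f(4)=4,f(8)=8 ⇒ 15
[q^9] f(9)=9,f(3)=3,f(1)=1 ⇒ 13
d|10:{1,2,5,10}  Σf=1+2+5+10=18
[q^11] f(11)=11,f(1)=1 ⇒ 12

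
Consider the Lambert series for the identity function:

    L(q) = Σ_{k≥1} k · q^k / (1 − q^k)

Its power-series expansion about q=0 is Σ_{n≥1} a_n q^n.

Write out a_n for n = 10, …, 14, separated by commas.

q^10  k|10↦f(k): 10:10 5:5 2:2 1:1  a_10=18
[q^11] f(11)=11,f(1)=1 ⇒ 12
[q^12] f(1)=1,f(2)=2,f(3)=3,f(4)=4,f(6)=6,f(12)=12 ⇒ 28
q^13  k|13↦f(k): 1:1 13:13  a_13=14
[q^14] f(1)=1,f(2)=2,f(7)=7,f(14)=14 ⇒ 24

18, 12, 28, 14, 24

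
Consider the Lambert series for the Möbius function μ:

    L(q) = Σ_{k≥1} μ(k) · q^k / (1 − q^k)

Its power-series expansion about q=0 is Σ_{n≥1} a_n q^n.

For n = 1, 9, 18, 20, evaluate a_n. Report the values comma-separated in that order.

[q^1] μ(1)=1 ⇒ 1
q^9  k|9↦μ(k): 9:0 3:-1 1:1  a_9=0
n=18: 1·18 2·9 3·6 6·3 9·2 18·1  μ→[1+(-1)+(-1)+1+0+0]=0
q^20  k|20↦μ(k): 1:1 2:-1 4:0 5:-1 10:1 20:0  a_20=0

1, 0, 0, 0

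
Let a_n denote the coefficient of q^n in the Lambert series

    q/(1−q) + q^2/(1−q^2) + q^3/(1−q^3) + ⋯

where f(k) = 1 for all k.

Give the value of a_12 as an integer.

n=12: 1·12 2·6 3·4 4·3 6·2 12·1  f→[1+1+1+1+1+1]=6

a_12 = 6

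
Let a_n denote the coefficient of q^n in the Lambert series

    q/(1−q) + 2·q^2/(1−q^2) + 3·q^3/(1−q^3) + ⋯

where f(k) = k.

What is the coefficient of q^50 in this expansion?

d|50:{50,25,10,5,2,1}  Σf=50+25+10+5+2+1=93

a_50 = 93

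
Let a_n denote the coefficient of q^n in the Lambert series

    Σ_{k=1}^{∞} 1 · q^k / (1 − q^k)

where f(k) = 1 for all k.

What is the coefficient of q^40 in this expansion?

a_40 = 8

q^40  k|40↦f(k): 1:1 2:1 4:1 5:1 8:1 10:1 20:1 40:1  a_40=8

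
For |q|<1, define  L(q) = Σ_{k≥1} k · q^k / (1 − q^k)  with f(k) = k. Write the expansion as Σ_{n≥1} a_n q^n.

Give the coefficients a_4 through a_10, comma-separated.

[q^4] f(1)=1,f(2)=2,f(4)=4 ⇒ 7
q^5  k|5↦f(k): 1:1 5:5  a_5=6
d|6:{1,2,3,6}  Σf=1+2+3+6=12
[q^7] f(7)=7,f(1)=1 ⇒ 8
d|8:{1,2,4,8}  Σf=1+2+4+8=15
n=9: 9·1 3·3 1·9  f→[9+3+1]=13
q^10  k|10↦f(k): 1:1 2:2 5:5 10:10  a_10=18

7, 6, 12, 8, 15, 13, 18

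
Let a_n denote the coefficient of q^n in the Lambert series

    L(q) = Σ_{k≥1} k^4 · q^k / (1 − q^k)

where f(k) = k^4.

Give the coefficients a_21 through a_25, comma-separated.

n=21: 1·21 3·7 7·3 21·1  f→[1+81+2401+194481]=196964
n=22: 22·1 11·2 2·11 1·22  f→[234256+14641+16+1]=248914
q^23  k|23↦f(k): 23:279841 1:1  a_23=279842
d|24:{24,12,8,6,4,3,2,1}  Σf=331776+20736+4096+1296+256+81+16+1=358258
q^25  k|25↦f(k): 1:1 5:625 25:390625  a_25=391251

196964, 248914, 279842, 358258, 391251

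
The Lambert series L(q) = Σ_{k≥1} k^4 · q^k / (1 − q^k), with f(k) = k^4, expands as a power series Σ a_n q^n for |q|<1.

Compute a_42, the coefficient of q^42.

[q^42] f(1)=1,f(2)=16,f(3)=81,f(6)=1296,f(7)=2401,f(14)=38416,f(21)=194481,f(42)=3111696 ⇒ 3348388

a_42 = 3348388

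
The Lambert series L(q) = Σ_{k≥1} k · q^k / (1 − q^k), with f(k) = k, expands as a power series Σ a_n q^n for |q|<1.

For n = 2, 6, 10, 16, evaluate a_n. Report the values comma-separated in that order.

d|2:{1,2}  Σf=1+2=3
q^6  k|6↦f(k): 1:1 2:2 3:3 6:6  a_6=12
q^10  k|10↦f(k): 10:10 5:5 2:2 1:1  a_10=18
n=16: 1·16 2·8 4·4 8·2 16·1  f→[1+2+4+8+16]=31

3, 12, 18, 31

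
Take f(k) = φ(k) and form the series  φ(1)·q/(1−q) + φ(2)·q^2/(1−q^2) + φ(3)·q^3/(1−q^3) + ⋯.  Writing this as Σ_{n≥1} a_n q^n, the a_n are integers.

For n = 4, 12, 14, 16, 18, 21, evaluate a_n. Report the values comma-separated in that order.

d|4:{4,2,1}  Σφ=2+1+1=4
n=12: 12·1 6·2 4·3 3·4 2·6 1·12  φ→[4+2+2+2+1+1]=12
[q^14] φ(14)=6,φ(7)=6,φ(2)=1,φ(1)=1 ⇒ 14
q^16  k|16↦φ(k): 16:8 8:4 4:2 2:1 1:1  a_16=16
n=18: 18·1 9·2 6·3 3·6 2·9 1·18  φ→[6+6+2+2+1+1]=18
q^21  k|21↦φ(k): 1:1 3:2 7:6 21:12  a_21=21

4, 12, 14, 16, 18, 21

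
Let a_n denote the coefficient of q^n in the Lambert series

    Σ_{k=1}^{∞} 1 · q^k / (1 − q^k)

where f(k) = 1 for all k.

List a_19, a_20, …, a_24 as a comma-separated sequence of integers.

q^19  k|19↦f(k): 1:1 19:1  a_19=2
q^20  k|20↦f(k): 20:1 10:1 5:1 4:1 2:1 1:1  a_20=6
[q^21] f(21)=1,f(7)=1,f(3)=1,f(1)=1 ⇒ 4
d|22:{22,11,2,1}  Σf=1+1+1+1=4
q^23  k|23↦f(k): 1:1 23:1  a_23=2
d|24:{1,2,3,4,6,8,12,24}  Σf=1+1+1+1+1+1+1+1=8

2, 6, 4, 4, 2, 8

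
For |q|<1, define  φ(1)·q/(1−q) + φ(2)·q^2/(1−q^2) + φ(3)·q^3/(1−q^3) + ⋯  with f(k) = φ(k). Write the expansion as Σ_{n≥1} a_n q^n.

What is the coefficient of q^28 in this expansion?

n=28: 28·1 14·2 7·4 4·7 2·14 1·28  φ→[12+6+6+2+1+1]=28

a_28 = 28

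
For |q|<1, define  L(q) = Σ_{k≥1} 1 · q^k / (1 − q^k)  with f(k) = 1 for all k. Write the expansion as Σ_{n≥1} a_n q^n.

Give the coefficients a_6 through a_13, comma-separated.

[q^6] f(1)=1,f(2)=1,f(3)=1,f(6)=1 ⇒ 4
[q^7] f(7)=1,f(1)=1 ⇒ 2
d|8:{8,4,2,1}  Σf=1+1+1+1=4
n=9: 1·9 3·3 9·1  f→[1+1+1]=3
d|10:{10,5,2,1}  Σf=1+1+1+1=4
d|11:{1,11}  Σf=1+1=2
q^12  k|12↦f(k): 12:1 6:1 4:1 3:1 2:1 1:1  a_12=6
d|13:{1,13}  Σf=1+1=2

4, 2, 4, 3, 4, 2, 6, 2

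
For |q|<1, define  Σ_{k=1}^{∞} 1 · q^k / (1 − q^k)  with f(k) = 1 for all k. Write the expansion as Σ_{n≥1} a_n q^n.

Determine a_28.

a_28 = 6

d|28:{1,2,4,7,14,28}  Σf=1+1+1+1+1+1=6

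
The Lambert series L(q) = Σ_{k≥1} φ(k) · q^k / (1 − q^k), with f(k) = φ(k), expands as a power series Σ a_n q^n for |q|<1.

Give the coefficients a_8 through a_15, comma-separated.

[q^8] φ(1)=1,φ(2)=1,φ(4)=2,φ(8)=4 ⇒ 8
[q^9] φ(9)=6,φ(3)=2,φ(1)=1 ⇒ 9
n=10: 10·1 5·2 2·5 1·10  φ→[4+4+1+1]=10
[q^11] φ(11)=10,φ(1)=1 ⇒ 11
d|12:{12,6,4,3,2,1}  Σφ=4+2+2+2+1+1=12
d|13:{13,1}  Σφ=12+1=13
n=14: 14·1 7·2 2·7 1·14  φ→[6+6+1+1]=14
[q^15] φ(15)=8,φ(5)=4,φ(3)=2,φ(1)=1 ⇒ 15

8, 9, 10, 11, 12, 13, 14, 15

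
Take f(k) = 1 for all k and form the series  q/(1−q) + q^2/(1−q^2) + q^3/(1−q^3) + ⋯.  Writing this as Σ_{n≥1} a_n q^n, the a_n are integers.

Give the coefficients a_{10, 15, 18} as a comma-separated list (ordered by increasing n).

4, 4, 6

n=10: 10·1 5·2 2·5 1·10  f→[1+1+1+1]=4
q^15  k|15↦f(k): 15:1 5:1 3:1 1:1  a_15=4
[q^18] f(1)=1,f(2)=1,f(3)=1,f(6)=1,f(9)=1,f(18)=1 ⇒ 6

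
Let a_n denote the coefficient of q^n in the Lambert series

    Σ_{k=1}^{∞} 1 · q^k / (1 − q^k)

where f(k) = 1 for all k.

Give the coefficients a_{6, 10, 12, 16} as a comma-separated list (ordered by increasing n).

4, 4, 6, 5

d|6:{1,2,3,6}  Σf=1+1+1+1=4
q^10  k|10↦f(k): 10:1 5:1 2:1 1:1  a_10=4
q^12  k|12↦f(k): 1:1 2:1 3:1 4:1 6:1 12:1  a_12=6
n=16: 16·1 8·2 4·4 2·8 1·16  f→[1+1+1+1+1]=5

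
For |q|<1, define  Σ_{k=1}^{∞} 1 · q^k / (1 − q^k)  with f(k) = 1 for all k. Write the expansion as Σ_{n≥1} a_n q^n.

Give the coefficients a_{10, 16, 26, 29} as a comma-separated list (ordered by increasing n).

d|10:{10,5,2,1}  Σf=1+1+1+1=4
d|16:{1,2,4,8,16}  Σf=1+1+1+1+1=5
n=26: 1·26 2·13 13·2 26·1  f→[1+1+1+1]=4
n=29: 29·1 1·29  f→[1+1]=2

4, 5, 4, 2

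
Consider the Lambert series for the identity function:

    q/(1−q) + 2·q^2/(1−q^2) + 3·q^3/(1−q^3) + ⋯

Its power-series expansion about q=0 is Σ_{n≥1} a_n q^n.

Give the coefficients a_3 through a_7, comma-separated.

n=3: 3·1 1·3  f→[3+1]=4
n=4: 1·4 2·2 4·1  f→[1+2+4]=7
[q^5] f(5)=5,f(1)=1 ⇒ 6
q^6  k|6↦f(k): 6:6 3:3 2:2 1:1  a_6=12
[q^7] f(7)=7,f(1)=1 ⇒ 8

4, 7, 6, 12, 8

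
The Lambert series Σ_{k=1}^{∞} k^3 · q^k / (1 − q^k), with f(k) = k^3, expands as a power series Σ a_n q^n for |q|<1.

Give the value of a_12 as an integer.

q^12  k|12↦f(k): 1:1 2:8 3:27 4:64 6:216 12:1728  a_12=2044

a_12 = 2044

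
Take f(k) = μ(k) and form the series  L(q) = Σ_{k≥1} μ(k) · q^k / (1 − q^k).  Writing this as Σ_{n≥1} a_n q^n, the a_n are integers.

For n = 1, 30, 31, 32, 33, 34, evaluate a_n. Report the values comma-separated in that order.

1, 0, 0, 0, 0, 0

n=1: 1·1  μ→[1]=1
n=30: 30·1 15·2 10·3 6·5 5·6 3·10 2·15 1·30  μ→[(-1)+1+1+1+(-1)+(-1)+(-1)+1]=0
q^31  k|31↦μ(k): 1:1 31:-1  a_31=0
q^32  k|32↦μ(k): 1:1 2:-1 4:0 8:0 16:0 32:0  a_32=0
q^33  k|33↦μ(k): 33:1 11:-1 3:-1 1:1  a_33=0
n=34: 34·1 17·2 2·17 1·34  μ→[1+(-1)+(-1)+1]=0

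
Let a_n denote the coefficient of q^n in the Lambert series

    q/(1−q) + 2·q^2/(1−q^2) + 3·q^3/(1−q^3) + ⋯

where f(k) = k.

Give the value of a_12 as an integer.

n=12: 1·12 2·6 3·4 4·3 6·2 12·1  f→[1+2+3+4+6+12]=28

a_12 = 28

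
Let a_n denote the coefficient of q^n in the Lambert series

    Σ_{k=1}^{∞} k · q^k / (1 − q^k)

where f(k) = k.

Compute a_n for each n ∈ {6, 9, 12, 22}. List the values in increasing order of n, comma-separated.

12, 13, 28, 36

q^6  k|6↦f(k): 1:1 2:2 3:3 6:6  a_6=12
n=9: 1·9 3·3 9·1  f→[1+3+9]=13
n=12: 1·12 2·6 3·4 4·3 6·2 12·1  f→[1+2+3+4+6+12]=28
q^22  k|22↦f(k): 22:22 11:11 2:2 1:1  a_22=36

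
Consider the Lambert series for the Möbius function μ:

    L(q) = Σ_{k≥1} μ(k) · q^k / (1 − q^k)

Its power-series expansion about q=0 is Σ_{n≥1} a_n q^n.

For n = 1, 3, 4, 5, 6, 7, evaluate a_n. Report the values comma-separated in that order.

n=1: 1·1  μ→[1]=1
q^3  k|3↦μ(k): 3:-1 1:1  a_3=0
d|4:{4,2,1}  Σμ=0+(-1)+1=0
d|5:{1,5}  Σμ=1+(-1)=0
[q^6] μ(1)=1,μ(2)=-1,μ(3)=-1,μ(6)=1 ⇒ 0
n=7: 1·7 7·1  μ→[1+(-1)]=0

1, 0, 0, 0, 0, 0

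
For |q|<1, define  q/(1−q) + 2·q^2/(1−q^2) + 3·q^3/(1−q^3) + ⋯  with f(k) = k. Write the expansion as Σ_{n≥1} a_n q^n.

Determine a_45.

a_45 = 78

n=45: 1·45 3·15 5·9 9·5 15·3 45·1  f→[1+3+5+9+15+45]=78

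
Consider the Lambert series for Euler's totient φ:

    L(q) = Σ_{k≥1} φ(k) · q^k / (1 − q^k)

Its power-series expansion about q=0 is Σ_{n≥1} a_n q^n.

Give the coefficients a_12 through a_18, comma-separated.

[q^12] φ(12)=4,φ(6)=2,φ(4)=2,φ(3)=2,φ(2)=1,φ(1)=1 ⇒ 12
n=13: 13·1 1·13  φ→[12+1]=13
d|14:{1,2,7,14}  Σφ=1+1+6+6=14
n=15: 15·1 5·3 3·5 1·15  φ→[8+4+2+1]=15
d|16:{1,2,4,8,16}  Σφ=1+1+2+4+8=16
n=17: 1·17 17·1  φ→[1+16]=17
n=18: 1·18 2·9 3·6 6·3 9·2 18·1  φ→[1+1+2+2+6+6]=18

12, 13, 14, 15, 16, 17, 18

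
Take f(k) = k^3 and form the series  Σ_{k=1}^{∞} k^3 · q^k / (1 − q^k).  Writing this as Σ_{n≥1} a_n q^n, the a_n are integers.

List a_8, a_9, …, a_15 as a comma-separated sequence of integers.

585, 757, 1134, 1332, 2044, 2198, 3096, 3528

q^8  k|8↦f(k): 8:512 4:64 2:8 1:1  a_8=585
[q^9] f(1)=1,f(3)=27,f(9)=729 ⇒ 757
d|10:{1,2,5,10}  Σf=1+8+125+1000=1134
n=11: 1·11 11·1  f→[1+1331]=1332
n=12: 12·1 6·2 4·3 3·4 2·6 1·12  f→[1728+216+64+27+8+1]=2044
d|13:{13,1}  Σf=2197+1=2198
[q^14] f(1)=1,f(2)=8,f(7)=343,f(14)=2744 ⇒ 3096
[q^15] f(1)=1,f(3)=27,f(5)=125,f(15)=3375 ⇒ 3528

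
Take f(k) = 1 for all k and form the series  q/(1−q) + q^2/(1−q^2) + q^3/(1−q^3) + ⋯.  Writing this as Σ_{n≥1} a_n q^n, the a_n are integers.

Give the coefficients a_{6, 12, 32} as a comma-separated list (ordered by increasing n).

[q^6] f(1)=1,f(2)=1,f(3)=1,f(6)=1 ⇒ 4
q^12  k|12↦f(k): 1:1 2:1 3:1 4:1 6:1 12:1  a_12=6
n=32: 1·32 2·16 4·8 8·4 16·2 32·1  f→[1+1+1+1+1+1]=6

4, 6, 6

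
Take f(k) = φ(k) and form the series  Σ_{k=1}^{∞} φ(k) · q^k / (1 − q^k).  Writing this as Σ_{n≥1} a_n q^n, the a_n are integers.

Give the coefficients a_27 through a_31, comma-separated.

n=27: 1·27 3·9 9·3 27·1  φ→[1+2+6+18]=27
d|28:{28,14,7,4,2,1}  Σφ=12+6+6+2+1+1=28
q^29  k|29↦φ(k): 1:1 29:28  a_29=29
q^30  k|30↦φ(k): 30:8 15:8 10:4 6:2 5:4 3:2 2:1 1:1  a_30=30
q^31  k|31↦φ(k): 31:30 1:1  a_31=31

27, 28, 29, 30, 31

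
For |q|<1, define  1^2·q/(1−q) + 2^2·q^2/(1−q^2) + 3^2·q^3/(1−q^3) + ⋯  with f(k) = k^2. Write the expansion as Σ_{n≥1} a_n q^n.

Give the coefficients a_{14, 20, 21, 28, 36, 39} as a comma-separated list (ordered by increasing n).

250, 546, 500, 1050, 1911, 1700

[q^14] f(14)=196,f(7)=49,f(2)=4,f(1)=1 ⇒ 250
q^20  k|20↦f(k): 1:1 2:4 4:16 5:25 10:100 20:400  a_20=546
q^21  k|21↦f(k): 21:441 7:49 3:9 1:1  a_21=500
q^28  k|28↦f(k): 28:784 14:196 7:49 4:16 2:4 1:1  a_28=1050
d|36:{1,2,3,4,6,9,12,18,36}  Σf=1+4+9+16+36+81+144+324+1296=1911
d|39:{39,13,3,1}  Σf=1521+169+9+1=1700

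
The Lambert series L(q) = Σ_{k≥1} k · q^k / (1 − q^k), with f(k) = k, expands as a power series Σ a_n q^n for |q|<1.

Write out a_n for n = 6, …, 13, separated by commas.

12, 8, 15, 13, 18, 12, 28, 14

d|6:{1,2,3,6}  Σf=1+2+3+6=12
n=7: 7·1 1·7  f→[7+1]=8
q^8  k|8↦f(k): 1:1 2:2 4:4 8:8  a_8=15
n=9: 1·9 3·3 9·1  f→[1+3+9]=13
[q^10] f(10)=10,f(5)=5,f(2)=2,f(1)=1 ⇒ 18
d|11:{11,1}  Σf=11+1=12
d|12:{1,2,3,4,6,12}  Σf=1+2+3+4+6+12=28
d|13:{1,13}  Σf=1+13=14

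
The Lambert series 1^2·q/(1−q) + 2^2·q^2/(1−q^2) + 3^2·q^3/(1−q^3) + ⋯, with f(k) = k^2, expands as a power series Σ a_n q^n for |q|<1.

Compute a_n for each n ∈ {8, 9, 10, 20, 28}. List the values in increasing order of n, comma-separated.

q^8  k|8↦f(k): 8:64 4:16 2:4 1:1  a_8=85
q^9  k|9↦f(k): 9:81 3:9 1:1  a_9=91
[q^10] f(10)=100,f(5)=25,f(2)=4,f(1)=1 ⇒ 130
q^20  k|20↦f(k): 20:400 10:100 5:25 4:16 2:4 1:1  a_20=546
q^28  k|28↦f(k): 28:784 14:196 7:49 4:16 2:4 1:1  a_28=1050

85, 91, 130, 546, 1050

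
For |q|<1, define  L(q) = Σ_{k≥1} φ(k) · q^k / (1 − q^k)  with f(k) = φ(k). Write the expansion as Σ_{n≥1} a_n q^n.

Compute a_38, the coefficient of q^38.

[q^38] φ(38)=18,φ(19)=18,φ(2)=1,φ(1)=1 ⇒ 38

a_38 = 38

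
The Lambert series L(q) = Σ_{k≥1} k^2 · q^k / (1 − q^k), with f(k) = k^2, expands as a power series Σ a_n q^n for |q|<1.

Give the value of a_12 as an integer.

n=12: 12·1 6·2 4·3 3·4 2·6 1·12  f→[144+36+16+9+4+1]=210

a_12 = 210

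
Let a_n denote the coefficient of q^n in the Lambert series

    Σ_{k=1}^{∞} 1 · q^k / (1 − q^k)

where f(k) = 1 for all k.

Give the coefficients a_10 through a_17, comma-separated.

4, 2, 6, 2, 4, 4, 5, 2

d|10:{10,5,2,1}  Σf=1+1+1+1=4
q^11  k|11↦f(k): 11:1 1:1  a_11=2
n=12: 12·1 6·2 4·3 3·4 2·6 1·12  f→[1+1+1+1+1+1]=6
[q^13] f(13)=1,f(1)=1 ⇒ 2
[q^14] f(1)=1,f(2)=1,f(7)=1,f(14)=1 ⇒ 4
n=15: 15·1 5·3 3·5 1·15  f→[1+1+1+1]=4
n=16: 16·1 8·2 4·4 2·8 1·16  f→[1+1+1+1+1]=5
q^17  k|17↦f(k): 1:1 17:1  a_17=2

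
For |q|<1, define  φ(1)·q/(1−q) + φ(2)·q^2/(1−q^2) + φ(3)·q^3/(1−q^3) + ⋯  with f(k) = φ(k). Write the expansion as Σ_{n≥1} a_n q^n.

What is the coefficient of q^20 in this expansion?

[q^20] φ(20)=8,φ(10)=4,φ(5)=4,φ(4)=2,φ(2)=1,φ(1)=1 ⇒ 20

a_20 = 20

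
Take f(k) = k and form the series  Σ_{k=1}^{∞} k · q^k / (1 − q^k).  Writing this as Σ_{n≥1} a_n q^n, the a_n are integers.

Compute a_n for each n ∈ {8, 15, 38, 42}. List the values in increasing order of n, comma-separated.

d|8:{1,2,4,8}  Σf=1+2+4+8=15
d|15:{15,5,3,1}  Σf=15+5+3+1=24
q^38  k|38↦f(k): 1:1 2:2 19:19 38:38  a_38=60
q^42  k|42↦f(k): 1:1 2:2 3:3 6:6 7:7 14:14 21:21 42:42  a_42=96

15, 24, 60, 96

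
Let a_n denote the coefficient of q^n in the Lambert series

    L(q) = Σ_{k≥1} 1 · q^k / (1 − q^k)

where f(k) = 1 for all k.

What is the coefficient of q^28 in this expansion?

a_28 = 6

q^28  k|28↦f(k): 28:1 14:1 7:1 4:1 2:1 1:1  a_28=6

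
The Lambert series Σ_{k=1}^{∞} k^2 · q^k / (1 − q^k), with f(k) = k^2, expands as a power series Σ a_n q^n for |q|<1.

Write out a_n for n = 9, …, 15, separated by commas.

[q^9] f(1)=1,f(3)=9,f(9)=81 ⇒ 91
d|10:{1,2,5,10}  Σf=1+4+25+100=130
d|11:{11,1}  Σf=121+1=122
q^12  k|12↦f(k): 1:1 2:4 3:9 4:16 6:36 12:144  a_12=210
[q^13] f(13)=169,f(1)=1 ⇒ 170
[q^14] f(14)=196,f(7)=49,f(2)=4,f(1)=1 ⇒ 250
d|15:{15,5,3,1}  Σf=225+25+9+1=260

91, 130, 122, 210, 170, 250, 260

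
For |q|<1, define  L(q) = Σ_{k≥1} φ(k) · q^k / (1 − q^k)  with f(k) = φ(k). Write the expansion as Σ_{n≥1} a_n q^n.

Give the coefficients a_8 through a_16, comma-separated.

n=8: 8·1 4·2 2·4 1·8  φ→[4+2+1+1]=8
n=9: 9·1 3·3 1·9  φ→[6+2+1]=9
[q^10] φ(1)=1,φ(2)=1,φ(5)=4,φ(10)=4 ⇒ 10
n=11: 11·1 1·11  φ→[10+1]=11
n=12: 12·1 6·2 4·3 3·4 2·6 1·12  φ→[4+2+2+2+1+1]=12
d|13:{1,13}  Σφ=1+12=13
n=14: 1·14 2·7 7·2 14·1  φ→[1+1+6+6]=14
q^15  k|15↦φ(k): 1:1 3:2 5:4 15:8  a_15=15
n=16: 1·16 2·8 4·4 8·2 16·1  φ→[1+1+2+4+8]=16

8, 9, 10, 11, 12, 13, 14, 15, 16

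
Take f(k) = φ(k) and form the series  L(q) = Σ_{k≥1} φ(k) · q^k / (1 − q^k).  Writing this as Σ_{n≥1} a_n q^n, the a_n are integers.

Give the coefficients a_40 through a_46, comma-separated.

q^40  k|40↦φ(k): 40:16 20:8 10:4 8:4 5:4 4:2 2:1 1:1  a_40=40
d|41:{41,1}  Σφ=40+1=41
d|42:{1,2,3,6,7,14,21,42}  Σφ=1+1+2+2+6+6+12+12=42
[q^43] φ(43)=42,φ(1)=1 ⇒ 43
q^44  k|44↦φ(k): 44:20 22:10 11:10 4:2 2:1 1:1  a_44=44
[q^45] φ(45)=24,φ(15)=8,φ(9)=6,φ(5)=4,φ(3)=2,φ(1)=1 ⇒ 45
d|46:{46,23,2,1}  Σφ=22+22+1+1=46

40, 41, 42, 43, 44, 45, 46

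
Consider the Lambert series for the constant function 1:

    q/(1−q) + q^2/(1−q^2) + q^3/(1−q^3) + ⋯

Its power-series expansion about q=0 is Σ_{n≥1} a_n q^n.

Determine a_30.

a_30 = 8

d|30:{30,15,10,6,5,3,2,1}  Σf=1+1+1+1+1+1+1+1=8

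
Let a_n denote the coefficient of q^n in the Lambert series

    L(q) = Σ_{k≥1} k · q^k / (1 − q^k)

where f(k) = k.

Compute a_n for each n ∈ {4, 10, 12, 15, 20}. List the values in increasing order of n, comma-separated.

d|4:{4,2,1}  Σf=4+2+1=7
q^10  k|10↦f(k): 1:1 2:2 5:5 10:10  a_10=18
[q^12] f(1)=1,f(2)=2,f(3)=3,f(4)=4,f(6)=6,f(12)=12 ⇒ 28
[q^15] f(15)=15,f(5)=5,f(3)=3,f(1)=1 ⇒ 24
[q^20] f(1)=1,f(2)=2,f(4)=4,f(5)=5,f(10)=10,f(20)=20 ⇒ 42

7, 18, 28, 24, 42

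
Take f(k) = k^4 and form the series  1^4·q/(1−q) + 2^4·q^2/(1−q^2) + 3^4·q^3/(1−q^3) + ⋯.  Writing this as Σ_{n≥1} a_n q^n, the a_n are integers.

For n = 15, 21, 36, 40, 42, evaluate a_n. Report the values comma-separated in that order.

51332, 196964, 1813539, 2734994, 3348388

d|15:{1,3,5,15}  Σf=1+81+625+50625=51332
q^21  k|21↦f(k): 21:194481 7:2401 3:81 1:1  a_21=196964
[q^36] f(36)=1679616,f(18)=104976,f(12)=20736,f(9)=6561,f(6)=1296,f(4)=256,f(3)=81,f(2)=16,f(1)=1 ⇒ 1813539
n=40: 40·1 20·2 10·4 8·5 5·8 4·10 2·20 1·40  f→[2560000+160000+10000+4096+625+256+16+1]=2734994
d|42:{1,2,3,6,7,14,21,42}  Σf=1+16+81+1296+2401+38416+194481+3111696=3348388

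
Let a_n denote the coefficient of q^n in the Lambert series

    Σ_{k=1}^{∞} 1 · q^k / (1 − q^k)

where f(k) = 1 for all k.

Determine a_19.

a_19 = 2

n=19: 19·1 1·19  f→[1+1]=2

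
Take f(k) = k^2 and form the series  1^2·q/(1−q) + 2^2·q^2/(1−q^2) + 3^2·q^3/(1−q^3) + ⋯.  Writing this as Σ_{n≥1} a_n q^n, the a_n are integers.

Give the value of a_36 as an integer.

[q^36] f(1)=1,f(2)=4,f(3)=9,f(4)=16,f(6)=36,f(9)=81,f(12)=144,f(18)=324,f(36)=1296 ⇒ 1911

a_36 = 1911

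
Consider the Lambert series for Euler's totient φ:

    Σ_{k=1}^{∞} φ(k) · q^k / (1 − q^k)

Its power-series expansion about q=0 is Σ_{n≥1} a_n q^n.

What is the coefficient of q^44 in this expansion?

d|44:{1,2,4,11,22,44}  Σφ=1+1+2+10+10+20=44

a_44 = 44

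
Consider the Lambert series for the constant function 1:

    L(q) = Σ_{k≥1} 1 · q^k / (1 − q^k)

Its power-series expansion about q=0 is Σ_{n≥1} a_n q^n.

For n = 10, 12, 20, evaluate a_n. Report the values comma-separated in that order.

[q^10] f(1)=1,f(2)=1,f(5)=1,f(10)=1 ⇒ 4
q^12  k|12↦f(k): 12:1 6:1 4:1 3:1 2:1 1:1  a_12=6
q^20  k|20↦f(k): 1:1 2:1 4:1 5:1 10:1 20:1  a_20=6

4, 6, 6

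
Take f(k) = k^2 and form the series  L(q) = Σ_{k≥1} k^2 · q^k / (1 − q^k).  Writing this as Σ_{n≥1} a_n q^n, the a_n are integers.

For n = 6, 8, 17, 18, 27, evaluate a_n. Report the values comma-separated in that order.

d|6:{6,3,2,1}  Σf=36+9+4+1=50
q^8  k|8↦f(k): 1:1 2:4 4:16 8:64  a_8=85
d|17:{1,17}  Σf=1+289=290
q^18  k|18↦f(k): 18:324 9:81 6:36 3:9 2:4 1:1  a_18=455
q^27  k|27↦f(k): 1:1 3:9 9:81 27:729  a_27=820

50, 85, 290, 455, 820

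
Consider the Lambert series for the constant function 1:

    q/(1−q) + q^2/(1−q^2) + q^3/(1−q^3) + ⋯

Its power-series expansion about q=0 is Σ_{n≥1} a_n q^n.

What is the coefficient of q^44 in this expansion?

a_44 = 6

[q^44] f(44)=1,f(22)=1,f(11)=1,f(4)=1,f(2)=1,f(1)=1 ⇒ 6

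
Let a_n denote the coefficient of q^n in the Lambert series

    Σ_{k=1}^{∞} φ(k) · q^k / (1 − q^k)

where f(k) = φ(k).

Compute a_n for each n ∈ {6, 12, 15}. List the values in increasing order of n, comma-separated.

n=6: 6·1 3·2 2·3 1·6  φ→[2+2+1+1]=6
[q^12] φ(1)=1,φ(2)=1,φ(3)=2,φ(4)=2,φ(6)=2,φ(12)=4 ⇒ 12
[q^15] φ(1)=1,φ(3)=2,φ(5)=4,φ(15)=8 ⇒ 15

6, 12, 15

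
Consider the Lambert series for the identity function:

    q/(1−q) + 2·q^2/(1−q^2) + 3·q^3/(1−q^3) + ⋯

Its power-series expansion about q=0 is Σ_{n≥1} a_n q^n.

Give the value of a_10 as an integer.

n=10: 10·1 5·2 2·5 1·10  f→[10+5+2+1]=18

a_10 = 18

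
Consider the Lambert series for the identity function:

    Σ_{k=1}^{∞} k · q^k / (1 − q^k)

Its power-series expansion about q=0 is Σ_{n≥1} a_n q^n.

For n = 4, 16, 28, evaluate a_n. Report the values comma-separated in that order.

d|4:{1,2,4}  Σf=1+2+4=7
n=16: 1·16 2·8 4·4 8·2 16·1  f→[1+2+4+8+16]=31
d|28:{1,2,4,7,14,28}  Σf=1+2+4+7+14+28=56

7, 31, 56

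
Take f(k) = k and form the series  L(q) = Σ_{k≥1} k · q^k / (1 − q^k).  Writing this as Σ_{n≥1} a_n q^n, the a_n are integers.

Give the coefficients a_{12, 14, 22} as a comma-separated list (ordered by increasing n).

28, 24, 36

q^12  k|12↦f(k): 12:12 6:6 4:4 3:3 2:2 1:1  a_12=28
n=14: 1·14 2·7 7·2 14·1  f→[1+2+7+14]=24
d|22:{22,11,2,1}  Σf=22+11+2+1=36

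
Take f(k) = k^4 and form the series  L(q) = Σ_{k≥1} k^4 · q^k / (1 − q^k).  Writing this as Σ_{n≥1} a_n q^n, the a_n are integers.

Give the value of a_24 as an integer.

q^24  k|24↦f(k): 24:331776 12:20736 8:4096 6:1296 4:256 3:81 2:16 1:1  a_24=358258

a_24 = 358258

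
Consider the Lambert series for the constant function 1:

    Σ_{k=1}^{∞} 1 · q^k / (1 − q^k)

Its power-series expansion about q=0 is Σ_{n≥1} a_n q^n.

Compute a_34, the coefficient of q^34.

d|34:{1,2,17,34}  Σf=1+1+1+1=4

a_34 = 4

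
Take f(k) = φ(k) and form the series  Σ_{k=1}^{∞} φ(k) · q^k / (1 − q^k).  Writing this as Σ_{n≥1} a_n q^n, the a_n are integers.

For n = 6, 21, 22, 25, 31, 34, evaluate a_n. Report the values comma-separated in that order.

d|6:{1,2,3,6}  Σφ=1+1+2+2=6
n=21: 1·21 3·7 7·3 21·1  φ→[1+2+6+12]=21
d|22:{22,11,2,1}  Σφ=10+10+1+1=22
[q^25] φ(1)=1,φ(5)=4,φ(25)=20 ⇒ 25
q^31  k|31↦φ(k): 31:30 1:1  a_31=31
[q^34] φ(1)=1,φ(2)=1,φ(17)=16,φ(34)=16 ⇒ 34

6, 21, 22, 25, 31, 34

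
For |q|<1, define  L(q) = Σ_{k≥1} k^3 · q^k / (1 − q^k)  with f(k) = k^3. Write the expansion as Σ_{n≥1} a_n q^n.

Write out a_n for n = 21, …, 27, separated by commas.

9632, 11988, 12168, 16380, 15751, 19782, 20440

d|21:{21,7,3,1}  Σf=9261+343+27+1=9632
[q^22] f(1)=1,f(2)=8,f(11)=1331,f(22)=10648 ⇒ 11988
n=23: 23·1 1·23  f→[12167+1]=12168
[q^24] f(24)=13824,f(12)=1728,f(8)=512,f(6)=216,f(4)=64,f(3)=27,f(2)=8,f(1)=1 ⇒ 16380
d|25:{1,5,25}  Σf=1+125+15625=15751
q^26  k|26↦f(k): 26:17576 13:2197 2:8 1:1  a_26=19782
[q^27] f(27)=19683,f(9)=729,f(3)=27,f(1)=1 ⇒ 20440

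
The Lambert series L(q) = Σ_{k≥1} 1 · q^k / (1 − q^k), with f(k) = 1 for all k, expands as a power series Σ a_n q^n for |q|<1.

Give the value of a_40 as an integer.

a_40 = 8

[q^40] f(40)=1,f(20)=1,f(10)=1,f(8)=1,f(5)=1,f(4)=1,f(2)=1,f(1)=1 ⇒ 8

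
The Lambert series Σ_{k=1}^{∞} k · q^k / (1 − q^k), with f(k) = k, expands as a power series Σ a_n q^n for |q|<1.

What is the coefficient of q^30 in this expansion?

a_30 = 72

n=30: 30·1 15·2 10·3 6·5 5·6 3·10 2·15 1·30  f→[30+15+10+6+5+3+2+1]=72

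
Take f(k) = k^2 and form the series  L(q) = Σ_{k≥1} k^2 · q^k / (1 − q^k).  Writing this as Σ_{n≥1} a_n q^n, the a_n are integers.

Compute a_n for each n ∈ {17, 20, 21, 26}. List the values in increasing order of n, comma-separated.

q^17  k|17↦f(k): 17:289 1:1  a_17=290
n=20: 20·1 10·2 5·4 4·5 2·10 1·20  f→[400+100+25+16+4+1]=546
d|21:{21,7,3,1}  Σf=441+49+9+1=500
d|26:{26,13,2,1}  Σf=676+169+4+1=850

290, 546, 500, 850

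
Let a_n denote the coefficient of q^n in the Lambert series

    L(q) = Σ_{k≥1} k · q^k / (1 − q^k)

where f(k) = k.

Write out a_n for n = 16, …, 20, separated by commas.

n=16: 1·16 2·8 4·4 8·2 16·1  f→[1+2+4+8+16]=31
d|17:{1,17}  Σf=1+17=18
[q^18] f(1)=1,f(2)=2,f(3)=3,f(6)=6,f(9)=9,f(18)=18 ⇒ 39
n=19: 1·19 19·1  f→[1+19]=20
[q^20] f(1)=1,f(2)=2,f(4)=4,f(5)=5,f(10)=10,f(20)=20 ⇒ 42

31, 18, 39, 20, 42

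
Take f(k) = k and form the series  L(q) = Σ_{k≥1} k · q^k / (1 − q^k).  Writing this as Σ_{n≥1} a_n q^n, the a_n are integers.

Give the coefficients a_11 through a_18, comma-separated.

12, 28, 14, 24, 24, 31, 18, 39

q^11  k|11↦f(k): 11:11 1:1  a_11=12
[q^12] f(12)=12,f(6)=6,f(4)=4,f(3)=3,f(2)=2,f(1)=1 ⇒ 28
[q^13] f(1)=1,f(13)=13 ⇒ 14
n=14: 14·1 7·2 2·7 1·14  f→[14+7+2+1]=24
q^15  k|15↦f(k): 15:15 5:5 3:3 1:1  a_15=24
d|16:{1,2,4,8,16}  Σf=1+2+4+8+16=31
d|17:{1,17}  Σf=1+17=18
q^18  k|18↦f(k): 18:18 9:9 6:6 3:3 2:2 1:1  a_18=39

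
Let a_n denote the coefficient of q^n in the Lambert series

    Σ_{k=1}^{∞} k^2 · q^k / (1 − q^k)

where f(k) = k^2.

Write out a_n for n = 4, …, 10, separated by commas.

21, 26, 50, 50, 85, 91, 130

n=4: 1·4 2·2 4·1  f→[1+4+16]=21
[q^5] f(5)=25,f(1)=1 ⇒ 26
n=6: 1·6 2·3 3·2 6·1  f→[1+4+9+36]=50
n=7: 1·7 7·1  f→[1+49]=50
[q^8] f(8)=64,f(4)=16,f(2)=4,f(1)=1 ⇒ 85
q^9  k|9↦f(k): 9:81 3:9 1:1  a_9=91
n=10: 10·1 5·2 2·5 1·10  f→[100+25+4+1]=130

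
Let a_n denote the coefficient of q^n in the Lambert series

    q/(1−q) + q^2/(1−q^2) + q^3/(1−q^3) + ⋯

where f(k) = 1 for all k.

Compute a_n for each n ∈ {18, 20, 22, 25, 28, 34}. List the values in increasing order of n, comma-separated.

n=18: 18·1 9·2 6·3 3·6 2·9 1·18  f→[1+1+1+1+1+1]=6
q^20  k|20↦f(k): 20:1 10:1 5:1 4:1 2:1 1:1  a_20=6
d|22:{1,2,11,22}  Σf=1+1+1+1=4
q^25  k|25↦f(k): 25:1 5:1 1:1  a_25=3
[q^28] f(1)=1,f(2)=1,f(4)=1,f(7)=1,f(14)=1,f(28)=1 ⇒ 6
q^34  k|34↦f(k): 34:1 17:1 2:1 1:1  a_34=4

6, 6, 4, 3, 6, 4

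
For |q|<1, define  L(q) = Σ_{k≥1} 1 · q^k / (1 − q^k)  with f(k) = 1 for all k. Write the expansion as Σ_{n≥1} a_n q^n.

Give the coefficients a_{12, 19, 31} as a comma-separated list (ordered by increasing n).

6, 2, 2

q^12  k|12↦f(k): 1:1 2:1 3:1 4:1 6:1 12:1  a_12=6
d|19:{1,19}  Σf=1+1=2
[q^31] f(31)=1,f(1)=1 ⇒ 2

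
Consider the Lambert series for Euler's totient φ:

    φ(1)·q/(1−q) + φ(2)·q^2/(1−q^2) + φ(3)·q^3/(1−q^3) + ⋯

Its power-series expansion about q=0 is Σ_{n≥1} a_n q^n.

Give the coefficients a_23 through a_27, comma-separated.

q^23  k|23↦φ(k): 23:22 1:1  a_23=23
q^24  k|24↦φ(k): 1:1 2:1 3:2 4:2 6:2 8:4 12:4 24:8  a_24=24
n=25: 1·25 5·5 25·1  φ→[1+4+20]=25
q^26  k|26↦φ(k): 1:1 2:1 13:12 26:12  a_26=26
d|27:{1,3,9,27}  Σφ=1+2+6+18=27

23, 24, 25, 26, 27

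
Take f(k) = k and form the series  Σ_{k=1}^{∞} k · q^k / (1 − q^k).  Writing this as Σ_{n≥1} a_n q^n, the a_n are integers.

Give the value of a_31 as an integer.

a_31 = 32

d|31:{1,31}  Σf=1+31=32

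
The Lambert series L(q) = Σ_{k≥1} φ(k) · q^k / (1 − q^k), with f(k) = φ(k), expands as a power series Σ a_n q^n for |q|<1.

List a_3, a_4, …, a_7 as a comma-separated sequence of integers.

d|3:{1,3}  Σφ=1+2=3
n=4: 4·1 2·2 1·4  φ→[2+1+1]=4
[q^5] φ(5)=4,φ(1)=1 ⇒ 5
d|6:{6,3,2,1}  Σφ=2+2+1+1=6
[q^7] φ(1)=1,φ(7)=6 ⇒ 7

3, 4, 5, 6, 7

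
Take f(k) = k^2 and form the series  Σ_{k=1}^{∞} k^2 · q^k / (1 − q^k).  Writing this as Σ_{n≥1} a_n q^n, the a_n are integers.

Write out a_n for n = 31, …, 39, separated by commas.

[q^31] f(31)=961,f(1)=1 ⇒ 962
[q^32] f(1)=1,f(2)=4,f(4)=16,f(8)=64,f(16)=256,f(32)=1024 ⇒ 1365
[q^33] f(1)=1,f(3)=9,f(11)=121,f(33)=1089 ⇒ 1220
d|34:{34,17,2,1}  Σf=1156+289+4+1=1450
n=35: 35·1 7·5 5·7 1·35  f→[1225+49+25+1]=1300
[q^36] f(36)=1296,f(18)=324,f(12)=144,f(9)=81,f(6)=36,f(4)=16,f(3)=9,f(2)=4,f(1)=1 ⇒ 1911
d|37:{37,1}  Σf=1369+1=1370
[q^38] f(1)=1,f(2)=4,f(19)=361,f(38)=1444 ⇒ 1810
[q^39] f(1)=1,f(3)=9,f(13)=169,f(39)=1521 ⇒ 1700

962, 1365, 1220, 1450, 1300, 1911, 1370, 1810, 1700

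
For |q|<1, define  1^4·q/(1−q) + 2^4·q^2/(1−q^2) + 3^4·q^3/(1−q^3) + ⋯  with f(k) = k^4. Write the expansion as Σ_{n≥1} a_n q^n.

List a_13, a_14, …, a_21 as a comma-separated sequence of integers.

28562, 40834, 51332, 69905, 83522, 112931, 130322, 170898, 196964

d|13:{13,1}  Σf=28561+1=28562
n=14: 14·1 7·2 2·7 1·14  f→[38416+2401+16+1]=40834
[q^15] f(15)=50625,f(5)=625,f(3)=81,f(1)=1 ⇒ 51332
n=16: 16·1 8·2 4·4 2·8 1·16  f→[65536+4096+256+16+1]=69905
d|17:{17,1}  Σf=83521+1=83522
n=18: 1·18 2·9 3·6 6·3 9·2 18·1  f→[1+16+81+1296+6561+104976]=112931
[q^19] f(19)=130321,f(1)=1 ⇒ 130322
d|20:{20,10,5,4,2,1}  Σf=160000+10000+625+256+16+1=170898
[q^21] f(21)=194481,f(7)=2401,f(3)=81,f(1)=1 ⇒ 196964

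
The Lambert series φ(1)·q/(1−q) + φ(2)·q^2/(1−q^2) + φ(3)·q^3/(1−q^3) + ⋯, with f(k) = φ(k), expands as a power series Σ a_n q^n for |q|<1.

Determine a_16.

q^16  k|16↦φ(k): 16:8 8:4 4:2 2:1 1:1  a_16=16

a_16 = 16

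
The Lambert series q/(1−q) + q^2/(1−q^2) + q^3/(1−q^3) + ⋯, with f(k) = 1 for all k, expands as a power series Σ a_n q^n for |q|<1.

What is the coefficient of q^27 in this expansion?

a_27 = 4

d|27:{27,9,3,1}  Σf=1+1+1+1=4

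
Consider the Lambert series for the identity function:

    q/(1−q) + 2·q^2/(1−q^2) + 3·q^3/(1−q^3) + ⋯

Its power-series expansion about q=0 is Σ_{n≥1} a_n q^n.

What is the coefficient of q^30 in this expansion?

d|30:{1,2,3,5,6,10,15,30}  Σf=1+2+3+5+6+10+15+30=72

a_30 = 72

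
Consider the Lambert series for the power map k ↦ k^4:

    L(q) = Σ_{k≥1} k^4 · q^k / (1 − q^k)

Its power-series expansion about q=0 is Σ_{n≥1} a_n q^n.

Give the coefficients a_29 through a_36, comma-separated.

707282, 872644, 923522, 1118481, 1200644, 1419874, 1503652, 1813539

q^29  k|29↦f(k): 1:1 29:707281  a_29=707282
[q^30] f(30)=810000,f(15)=50625,f(10)=10000,f(6)=1296,f(5)=625,f(3)=81,f(2)=16,f(1)=1 ⇒ 872644
q^31  k|31↦f(k): 1:1 31:923521  a_31=923522
n=32: 1·32 2·16 4·8 8·4 16·2 32·1  f→[1+16+256+4096+65536+1048576]=1118481
[q^33] f(33)=1185921,f(11)=14641,f(3)=81,f(1)=1 ⇒ 1200644
d|34:{34,17,2,1}  Σf=1336336+83521+16+1=1419874
q^35  k|35↦f(k): 1:1 5:625 7:2401 35:1500625  a_35=1503652
n=36: 1·36 2·18 3·12 4·9 6·6 9·4 12·3 18·2 36·1  f→[1+16+81+256+1296+6561+20736+104976+1679616]=1813539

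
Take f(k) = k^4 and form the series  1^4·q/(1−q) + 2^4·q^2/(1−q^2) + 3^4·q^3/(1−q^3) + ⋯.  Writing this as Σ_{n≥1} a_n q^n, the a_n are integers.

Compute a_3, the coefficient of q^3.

[q^3] f(3)=81,f(1)=1 ⇒ 82

a_3 = 82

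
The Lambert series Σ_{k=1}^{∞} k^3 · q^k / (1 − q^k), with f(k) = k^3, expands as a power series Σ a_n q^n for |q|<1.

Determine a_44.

n=44: 1·44 2·22 4·11 11·4 22·2 44·1  f→[1+8+64+1331+10648+85184]=97236

a_44 = 97236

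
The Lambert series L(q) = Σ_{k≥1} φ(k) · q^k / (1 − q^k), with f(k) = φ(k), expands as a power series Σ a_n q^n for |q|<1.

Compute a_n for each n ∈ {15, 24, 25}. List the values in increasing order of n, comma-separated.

q^15  k|15↦φ(k): 1:1 3:2 5:4 15:8  a_15=15
d|24:{1,2,3,4,6,8,12,24}  Σφ=1+1+2+2+2+4+4+8=24
n=25: 1·25 5·5 25·1  φ→[1+4+20]=25

15, 24, 25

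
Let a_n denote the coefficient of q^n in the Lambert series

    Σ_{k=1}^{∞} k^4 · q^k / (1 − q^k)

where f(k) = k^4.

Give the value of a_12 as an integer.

n=12: 1·12 2·6 3·4 4·3 6·2 12·1  f→[1+16+81+256+1296+20736]=22386

a_12 = 22386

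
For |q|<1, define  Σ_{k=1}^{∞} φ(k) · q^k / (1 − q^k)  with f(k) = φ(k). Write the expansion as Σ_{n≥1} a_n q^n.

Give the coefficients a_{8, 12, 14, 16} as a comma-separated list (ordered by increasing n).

[q^8] φ(1)=1,φ(2)=1,φ(4)=2,φ(8)=4 ⇒ 8
n=12: 1·12 2·6 3·4 4·3 6·2 12·1  φ→[1+1+2+2+2+4]=12
d|14:{14,7,2,1}  Σφ=6+6+1+1=14
q^16  k|16↦φ(k): 16:8 8:4 4:2 2:1 1:1  a_16=16

8, 12, 14, 16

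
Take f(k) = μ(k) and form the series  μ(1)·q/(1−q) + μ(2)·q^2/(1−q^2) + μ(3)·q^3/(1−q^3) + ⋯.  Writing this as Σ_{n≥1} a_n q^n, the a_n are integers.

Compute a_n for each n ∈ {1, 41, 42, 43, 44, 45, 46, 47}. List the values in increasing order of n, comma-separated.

1, 0, 0, 0, 0, 0, 0, 0

q^1  k|1↦μ(k): 1:1  a_1=1
[q^41] μ(41)=-1,μ(1)=1 ⇒ 0
[q^42] μ(1)=1,μ(2)=-1,μ(3)=-1,μ(6)=1,μ(7)=-1,μ(14)=1,μ(21)=1,μ(42)=-1 ⇒ 0
n=43: 43·1 1·43  μ→[(-1)+1]=0
q^44  k|44↦μ(k): 1:1 2:-1 4:0 11:-1 22:1 44:0  a_44=0
n=45: 1·45 3·15 5·9 9·5 15·3 45·1  μ→[1+(-1)+(-1)+0+1+0]=0
[q^46] μ(1)=1,μ(2)=-1,μ(23)=-1,μ(46)=1 ⇒ 0
q^47  k|47↦μ(k): 47:-1 1:1  a_47=0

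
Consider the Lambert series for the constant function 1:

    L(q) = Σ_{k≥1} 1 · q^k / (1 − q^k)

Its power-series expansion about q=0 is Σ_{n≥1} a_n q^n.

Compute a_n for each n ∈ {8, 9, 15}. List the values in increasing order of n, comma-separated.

d|8:{8,4,2,1}  Σf=1+1+1+1=4
d|9:{1,3,9}  Σf=1+1+1=3
q^15  k|15↦f(k): 15:1 5:1 3:1 1:1  a_15=4

4, 3, 4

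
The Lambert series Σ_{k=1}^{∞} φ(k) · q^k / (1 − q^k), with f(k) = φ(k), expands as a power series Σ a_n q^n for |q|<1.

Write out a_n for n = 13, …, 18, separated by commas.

q^13  k|13↦φ(k): 13:12 1:1  a_13=13
[q^14] φ(14)=6,φ(7)=6,φ(2)=1,φ(1)=1 ⇒ 14
q^15  k|15↦φ(k): 15:8 5:4 3:2 1:1  a_15=15
n=16: 1·16 2·8 4·4 8·2 16·1  φ→[1+1+2+4+8]=16
[q^17] φ(17)=16,φ(1)=1 ⇒ 17
q^18  k|18↦φ(k): 18:6 9:6 6:2 3:2 2:1 1:1  a_18=18

13, 14, 15, 16, 17, 18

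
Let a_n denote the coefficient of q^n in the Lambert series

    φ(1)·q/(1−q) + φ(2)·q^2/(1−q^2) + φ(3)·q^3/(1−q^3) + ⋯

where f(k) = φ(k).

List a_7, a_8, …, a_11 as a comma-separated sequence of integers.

d|7:{1,7}  Σφ=1+6=7
[q^8] φ(1)=1,φ(2)=1,φ(4)=2,φ(8)=4 ⇒ 8
[q^9] φ(9)=6,φ(3)=2,φ(1)=1 ⇒ 9
q^10  k|10↦φ(k): 10:4 5:4 2:1 1:1  a_10=10
d|11:{1,11}  Σφ=1+10=11

7, 8, 9, 10, 11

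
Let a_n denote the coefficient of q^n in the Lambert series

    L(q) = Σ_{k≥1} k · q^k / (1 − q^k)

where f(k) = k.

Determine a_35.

a_35 = 48

n=35: 35·1 7·5 5·7 1·35  f→[35+7+5+1]=48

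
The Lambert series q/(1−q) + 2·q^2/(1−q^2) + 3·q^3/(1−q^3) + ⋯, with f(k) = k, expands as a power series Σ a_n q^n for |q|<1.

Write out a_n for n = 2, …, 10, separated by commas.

d|2:{1,2}  Σf=1+2=3
[q^3] f(3)=3,f(1)=1 ⇒ 4
n=4: 4·1 2·2 1·4  f→[4+2+1]=7
n=5: 1·5 5·1  f→[1+5]=6
q^6  k|6↦f(k): 6:6 3:3 2:2 1:1  a_6=12
n=7: 1·7 7·1  f→[1+7]=8
q^8  k|8↦f(k): 1:1 2:2 4:4 8:8  a_8=15
[q^9] f(9)=9,f(3)=3,f(1)=1 ⇒ 13
n=10: 10·1 5·2 2·5 1·10  f→[10+5+2+1]=18

3, 4, 7, 6, 12, 8, 15, 13, 18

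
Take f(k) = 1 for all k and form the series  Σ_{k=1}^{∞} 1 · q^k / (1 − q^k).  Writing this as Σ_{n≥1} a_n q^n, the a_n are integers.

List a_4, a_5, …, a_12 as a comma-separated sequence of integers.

3, 2, 4, 2, 4, 3, 4, 2, 6

[q^4] f(4)=1,f(2)=1,f(1)=1 ⇒ 3
[q^5] f(5)=1,f(1)=1 ⇒ 2
q^6  k|6↦f(k): 1:1 2:1 3:1 6:1  a_6=4
n=7: 1·7 7·1  f→[1+1]=2
[q^8] f(1)=1,f(2)=1,f(4)=1,f(8)=1 ⇒ 4
d|9:{1,3,9}  Σf=1+1+1=3
n=10: 1·10 2·5 5·2 10·1  f→[1+1+1+1]=4
[q^11] f(1)=1,f(11)=1 ⇒ 2
[q^12] f(12)=1,f(6)=1,f(4)=1,f(3)=1,f(2)=1,f(1)=1 ⇒ 6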